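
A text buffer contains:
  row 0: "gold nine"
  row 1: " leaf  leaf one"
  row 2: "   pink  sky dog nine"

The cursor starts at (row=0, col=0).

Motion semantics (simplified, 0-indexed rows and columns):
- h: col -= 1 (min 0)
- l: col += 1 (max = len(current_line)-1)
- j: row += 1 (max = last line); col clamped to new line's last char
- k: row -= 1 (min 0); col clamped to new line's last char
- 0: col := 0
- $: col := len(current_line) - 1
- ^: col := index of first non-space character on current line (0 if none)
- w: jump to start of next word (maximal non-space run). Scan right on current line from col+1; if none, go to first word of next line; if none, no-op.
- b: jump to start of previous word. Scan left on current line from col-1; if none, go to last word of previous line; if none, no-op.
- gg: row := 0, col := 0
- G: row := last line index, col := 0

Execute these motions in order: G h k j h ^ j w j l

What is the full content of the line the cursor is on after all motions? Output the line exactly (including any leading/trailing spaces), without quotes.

After 1 (G): row=2 col=0 char='_'
After 2 (h): row=2 col=0 char='_'
After 3 (k): row=1 col=0 char='_'
After 4 (j): row=2 col=0 char='_'
After 5 (h): row=2 col=0 char='_'
After 6 (^): row=2 col=3 char='p'
After 7 (j): row=2 col=3 char='p'
After 8 (w): row=2 col=9 char='s'
After 9 (j): row=2 col=9 char='s'
After 10 (l): row=2 col=10 char='k'

Answer:    pink  sky dog nine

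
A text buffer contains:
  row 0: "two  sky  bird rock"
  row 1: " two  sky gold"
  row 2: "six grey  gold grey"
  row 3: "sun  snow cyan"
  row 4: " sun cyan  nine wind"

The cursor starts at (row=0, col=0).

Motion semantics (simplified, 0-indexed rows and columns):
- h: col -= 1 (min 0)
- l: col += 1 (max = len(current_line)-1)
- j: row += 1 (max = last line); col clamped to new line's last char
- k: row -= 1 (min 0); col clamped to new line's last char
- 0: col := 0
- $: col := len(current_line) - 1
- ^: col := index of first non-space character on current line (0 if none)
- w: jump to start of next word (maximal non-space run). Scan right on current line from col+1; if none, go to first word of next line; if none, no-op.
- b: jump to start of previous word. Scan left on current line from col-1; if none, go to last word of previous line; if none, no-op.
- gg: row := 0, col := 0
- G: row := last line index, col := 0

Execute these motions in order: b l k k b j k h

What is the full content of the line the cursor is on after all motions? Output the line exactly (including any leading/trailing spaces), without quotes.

After 1 (b): row=0 col=0 char='t'
After 2 (l): row=0 col=1 char='w'
After 3 (k): row=0 col=1 char='w'
After 4 (k): row=0 col=1 char='w'
After 5 (b): row=0 col=0 char='t'
After 6 (j): row=1 col=0 char='_'
After 7 (k): row=0 col=0 char='t'
After 8 (h): row=0 col=0 char='t'

Answer: two  sky  bird rock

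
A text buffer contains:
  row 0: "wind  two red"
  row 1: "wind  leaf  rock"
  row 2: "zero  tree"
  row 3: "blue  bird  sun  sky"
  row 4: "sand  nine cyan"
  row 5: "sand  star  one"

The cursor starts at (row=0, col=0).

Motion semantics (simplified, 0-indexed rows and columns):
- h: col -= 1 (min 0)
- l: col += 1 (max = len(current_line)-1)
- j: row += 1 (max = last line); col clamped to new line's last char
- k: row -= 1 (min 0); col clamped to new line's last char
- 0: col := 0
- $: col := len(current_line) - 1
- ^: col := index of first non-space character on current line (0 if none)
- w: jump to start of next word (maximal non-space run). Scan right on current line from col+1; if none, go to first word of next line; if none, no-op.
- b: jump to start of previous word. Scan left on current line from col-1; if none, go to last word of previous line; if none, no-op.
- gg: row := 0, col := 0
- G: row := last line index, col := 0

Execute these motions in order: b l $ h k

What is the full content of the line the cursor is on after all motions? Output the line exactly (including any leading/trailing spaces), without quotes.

After 1 (b): row=0 col=0 char='w'
After 2 (l): row=0 col=1 char='i'
After 3 ($): row=0 col=12 char='d'
After 4 (h): row=0 col=11 char='e'
After 5 (k): row=0 col=11 char='e'

Answer: wind  two red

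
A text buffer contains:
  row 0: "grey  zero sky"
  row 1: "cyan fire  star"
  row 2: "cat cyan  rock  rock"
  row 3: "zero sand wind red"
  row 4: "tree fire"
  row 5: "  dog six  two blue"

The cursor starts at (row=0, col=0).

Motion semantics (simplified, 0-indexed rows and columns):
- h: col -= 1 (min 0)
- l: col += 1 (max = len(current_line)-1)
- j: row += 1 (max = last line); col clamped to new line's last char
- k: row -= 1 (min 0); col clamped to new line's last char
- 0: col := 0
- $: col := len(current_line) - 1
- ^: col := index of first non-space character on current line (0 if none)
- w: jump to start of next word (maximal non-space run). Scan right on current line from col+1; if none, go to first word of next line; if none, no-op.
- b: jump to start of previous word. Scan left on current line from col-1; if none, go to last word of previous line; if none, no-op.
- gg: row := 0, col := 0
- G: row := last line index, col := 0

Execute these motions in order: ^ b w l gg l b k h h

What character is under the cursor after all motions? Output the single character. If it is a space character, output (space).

After 1 (^): row=0 col=0 char='g'
After 2 (b): row=0 col=0 char='g'
After 3 (w): row=0 col=6 char='z'
After 4 (l): row=0 col=7 char='e'
After 5 (gg): row=0 col=0 char='g'
After 6 (l): row=0 col=1 char='r'
After 7 (b): row=0 col=0 char='g'
After 8 (k): row=0 col=0 char='g'
After 9 (h): row=0 col=0 char='g'
After 10 (h): row=0 col=0 char='g'

Answer: g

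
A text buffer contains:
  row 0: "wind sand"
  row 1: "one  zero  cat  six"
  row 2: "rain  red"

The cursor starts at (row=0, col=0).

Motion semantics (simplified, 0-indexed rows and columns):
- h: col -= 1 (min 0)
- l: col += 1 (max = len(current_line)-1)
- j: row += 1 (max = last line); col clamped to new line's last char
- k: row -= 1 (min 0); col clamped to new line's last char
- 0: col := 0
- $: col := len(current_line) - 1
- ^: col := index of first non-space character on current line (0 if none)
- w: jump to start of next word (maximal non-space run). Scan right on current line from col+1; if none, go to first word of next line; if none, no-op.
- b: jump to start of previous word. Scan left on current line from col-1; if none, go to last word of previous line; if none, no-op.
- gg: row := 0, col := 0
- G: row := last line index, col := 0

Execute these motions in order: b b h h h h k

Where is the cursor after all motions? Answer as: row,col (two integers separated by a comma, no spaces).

After 1 (b): row=0 col=0 char='w'
After 2 (b): row=0 col=0 char='w'
After 3 (h): row=0 col=0 char='w'
After 4 (h): row=0 col=0 char='w'
After 5 (h): row=0 col=0 char='w'
After 6 (h): row=0 col=0 char='w'
After 7 (k): row=0 col=0 char='w'

Answer: 0,0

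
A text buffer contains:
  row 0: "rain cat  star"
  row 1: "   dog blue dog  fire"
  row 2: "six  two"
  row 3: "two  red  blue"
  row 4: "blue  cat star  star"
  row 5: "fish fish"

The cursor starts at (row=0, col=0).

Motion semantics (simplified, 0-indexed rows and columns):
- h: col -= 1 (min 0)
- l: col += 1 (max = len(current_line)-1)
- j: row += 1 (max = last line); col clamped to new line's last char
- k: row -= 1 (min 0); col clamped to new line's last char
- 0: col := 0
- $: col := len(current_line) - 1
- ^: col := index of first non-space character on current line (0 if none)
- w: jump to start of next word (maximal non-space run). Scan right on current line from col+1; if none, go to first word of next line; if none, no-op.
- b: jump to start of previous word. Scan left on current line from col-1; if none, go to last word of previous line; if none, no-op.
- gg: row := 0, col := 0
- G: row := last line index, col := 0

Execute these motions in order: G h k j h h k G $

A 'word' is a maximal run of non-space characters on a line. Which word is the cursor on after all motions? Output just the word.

After 1 (G): row=5 col=0 char='f'
After 2 (h): row=5 col=0 char='f'
After 3 (k): row=4 col=0 char='b'
After 4 (j): row=5 col=0 char='f'
After 5 (h): row=5 col=0 char='f'
After 6 (h): row=5 col=0 char='f'
After 7 (k): row=4 col=0 char='b'
After 8 (G): row=5 col=0 char='f'
After 9 ($): row=5 col=8 char='h'

Answer: fish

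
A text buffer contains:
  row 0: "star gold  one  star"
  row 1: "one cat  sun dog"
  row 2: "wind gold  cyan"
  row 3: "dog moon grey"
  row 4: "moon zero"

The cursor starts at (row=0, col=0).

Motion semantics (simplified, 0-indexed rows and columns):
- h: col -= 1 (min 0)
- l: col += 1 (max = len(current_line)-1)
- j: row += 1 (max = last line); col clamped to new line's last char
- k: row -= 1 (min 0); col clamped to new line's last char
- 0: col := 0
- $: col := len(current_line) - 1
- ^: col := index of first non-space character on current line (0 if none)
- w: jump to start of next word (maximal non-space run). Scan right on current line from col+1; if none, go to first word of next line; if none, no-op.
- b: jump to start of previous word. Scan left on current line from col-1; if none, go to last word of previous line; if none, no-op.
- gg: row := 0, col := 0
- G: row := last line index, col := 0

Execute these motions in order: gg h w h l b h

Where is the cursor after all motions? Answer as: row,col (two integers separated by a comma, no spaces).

Answer: 0,0

Derivation:
After 1 (gg): row=0 col=0 char='s'
After 2 (h): row=0 col=0 char='s'
After 3 (w): row=0 col=5 char='g'
After 4 (h): row=0 col=4 char='_'
After 5 (l): row=0 col=5 char='g'
After 6 (b): row=0 col=0 char='s'
After 7 (h): row=0 col=0 char='s'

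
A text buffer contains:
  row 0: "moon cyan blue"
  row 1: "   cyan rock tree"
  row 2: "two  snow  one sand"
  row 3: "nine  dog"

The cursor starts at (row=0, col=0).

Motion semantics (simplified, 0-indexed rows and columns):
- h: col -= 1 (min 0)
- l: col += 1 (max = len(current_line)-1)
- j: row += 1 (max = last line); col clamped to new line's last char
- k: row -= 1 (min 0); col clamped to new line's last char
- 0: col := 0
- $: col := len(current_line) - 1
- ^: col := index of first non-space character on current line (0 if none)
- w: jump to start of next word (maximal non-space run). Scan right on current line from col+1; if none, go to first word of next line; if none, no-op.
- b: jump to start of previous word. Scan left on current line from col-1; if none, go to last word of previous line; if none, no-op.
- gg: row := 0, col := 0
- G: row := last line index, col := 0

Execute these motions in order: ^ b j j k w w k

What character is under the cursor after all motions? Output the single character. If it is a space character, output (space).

Answer: n

Derivation:
After 1 (^): row=0 col=0 char='m'
After 2 (b): row=0 col=0 char='m'
After 3 (j): row=1 col=0 char='_'
After 4 (j): row=2 col=0 char='t'
After 5 (k): row=1 col=0 char='_'
After 6 (w): row=1 col=3 char='c'
After 7 (w): row=1 col=8 char='r'
After 8 (k): row=0 col=8 char='n'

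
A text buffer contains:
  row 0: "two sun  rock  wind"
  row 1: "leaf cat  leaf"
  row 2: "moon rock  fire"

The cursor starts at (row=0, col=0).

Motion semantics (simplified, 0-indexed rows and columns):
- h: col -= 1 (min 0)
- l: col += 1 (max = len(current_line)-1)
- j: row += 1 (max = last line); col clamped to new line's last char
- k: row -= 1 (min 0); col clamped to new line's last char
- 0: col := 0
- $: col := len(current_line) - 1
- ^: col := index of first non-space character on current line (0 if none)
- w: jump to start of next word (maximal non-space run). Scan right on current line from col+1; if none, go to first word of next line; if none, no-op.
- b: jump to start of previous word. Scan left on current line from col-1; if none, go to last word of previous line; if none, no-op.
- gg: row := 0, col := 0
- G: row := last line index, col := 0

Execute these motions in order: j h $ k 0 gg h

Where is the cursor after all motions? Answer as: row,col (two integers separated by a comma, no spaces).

Answer: 0,0

Derivation:
After 1 (j): row=1 col=0 char='l'
After 2 (h): row=1 col=0 char='l'
After 3 ($): row=1 col=13 char='f'
After 4 (k): row=0 col=13 char='_'
After 5 (0): row=0 col=0 char='t'
After 6 (gg): row=0 col=0 char='t'
After 7 (h): row=0 col=0 char='t'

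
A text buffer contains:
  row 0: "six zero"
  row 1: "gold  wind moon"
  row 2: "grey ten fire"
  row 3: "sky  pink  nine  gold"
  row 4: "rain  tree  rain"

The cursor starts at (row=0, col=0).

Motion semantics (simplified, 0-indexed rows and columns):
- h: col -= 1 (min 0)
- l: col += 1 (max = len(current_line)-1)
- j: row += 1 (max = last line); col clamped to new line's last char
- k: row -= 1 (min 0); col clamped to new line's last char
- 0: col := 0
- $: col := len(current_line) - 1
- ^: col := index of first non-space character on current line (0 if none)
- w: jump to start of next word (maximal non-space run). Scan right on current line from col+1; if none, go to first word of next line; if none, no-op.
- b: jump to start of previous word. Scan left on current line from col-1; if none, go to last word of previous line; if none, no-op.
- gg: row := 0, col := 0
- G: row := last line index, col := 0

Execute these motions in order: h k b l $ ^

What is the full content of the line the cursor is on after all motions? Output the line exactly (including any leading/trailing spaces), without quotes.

Answer: six zero

Derivation:
After 1 (h): row=0 col=0 char='s'
After 2 (k): row=0 col=0 char='s'
After 3 (b): row=0 col=0 char='s'
After 4 (l): row=0 col=1 char='i'
After 5 ($): row=0 col=7 char='o'
After 6 (^): row=0 col=0 char='s'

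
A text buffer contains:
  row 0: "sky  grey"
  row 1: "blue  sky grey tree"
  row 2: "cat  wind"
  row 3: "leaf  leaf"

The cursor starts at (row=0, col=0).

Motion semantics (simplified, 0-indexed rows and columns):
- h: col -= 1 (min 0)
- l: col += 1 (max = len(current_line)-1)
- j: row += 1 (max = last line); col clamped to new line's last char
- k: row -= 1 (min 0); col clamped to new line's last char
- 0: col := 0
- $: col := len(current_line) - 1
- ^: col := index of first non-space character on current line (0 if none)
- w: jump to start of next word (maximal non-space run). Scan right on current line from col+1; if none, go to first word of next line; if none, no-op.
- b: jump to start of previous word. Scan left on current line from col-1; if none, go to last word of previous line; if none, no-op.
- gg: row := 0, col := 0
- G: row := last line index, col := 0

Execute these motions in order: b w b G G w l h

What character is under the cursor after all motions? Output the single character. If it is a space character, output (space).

After 1 (b): row=0 col=0 char='s'
After 2 (w): row=0 col=5 char='g'
After 3 (b): row=0 col=0 char='s'
After 4 (G): row=3 col=0 char='l'
After 5 (G): row=3 col=0 char='l'
After 6 (w): row=3 col=6 char='l'
After 7 (l): row=3 col=7 char='e'
After 8 (h): row=3 col=6 char='l'

Answer: l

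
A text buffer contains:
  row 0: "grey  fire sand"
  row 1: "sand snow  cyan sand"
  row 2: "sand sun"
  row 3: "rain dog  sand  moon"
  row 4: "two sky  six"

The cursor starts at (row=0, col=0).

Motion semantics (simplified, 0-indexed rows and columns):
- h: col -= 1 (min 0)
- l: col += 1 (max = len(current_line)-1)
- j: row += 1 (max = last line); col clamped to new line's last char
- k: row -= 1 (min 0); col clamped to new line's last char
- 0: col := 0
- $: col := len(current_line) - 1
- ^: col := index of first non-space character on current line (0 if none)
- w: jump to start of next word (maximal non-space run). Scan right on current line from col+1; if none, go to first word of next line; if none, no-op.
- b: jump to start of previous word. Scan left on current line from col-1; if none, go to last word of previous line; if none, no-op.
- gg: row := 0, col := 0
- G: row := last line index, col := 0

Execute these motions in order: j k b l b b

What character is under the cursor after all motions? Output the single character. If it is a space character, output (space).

After 1 (j): row=1 col=0 char='s'
After 2 (k): row=0 col=0 char='g'
After 3 (b): row=0 col=0 char='g'
After 4 (l): row=0 col=1 char='r'
After 5 (b): row=0 col=0 char='g'
After 6 (b): row=0 col=0 char='g'

Answer: g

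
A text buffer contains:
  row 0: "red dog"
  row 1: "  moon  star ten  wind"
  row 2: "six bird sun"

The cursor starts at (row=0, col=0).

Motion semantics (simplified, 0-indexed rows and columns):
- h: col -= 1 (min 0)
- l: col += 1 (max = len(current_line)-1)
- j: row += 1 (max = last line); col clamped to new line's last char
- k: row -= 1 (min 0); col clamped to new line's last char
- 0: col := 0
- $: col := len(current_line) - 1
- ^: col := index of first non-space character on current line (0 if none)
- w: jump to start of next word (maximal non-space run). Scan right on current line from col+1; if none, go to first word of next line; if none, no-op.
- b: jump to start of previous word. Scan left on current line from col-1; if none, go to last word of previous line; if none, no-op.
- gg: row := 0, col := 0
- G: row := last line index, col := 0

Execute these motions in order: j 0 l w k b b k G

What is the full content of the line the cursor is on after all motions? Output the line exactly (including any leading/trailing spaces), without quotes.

Answer: six bird sun

Derivation:
After 1 (j): row=1 col=0 char='_'
After 2 (0): row=1 col=0 char='_'
After 3 (l): row=1 col=1 char='_'
After 4 (w): row=1 col=2 char='m'
After 5 (k): row=0 col=2 char='d'
After 6 (b): row=0 col=0 char='r'
After 7 (b): row=0 col=0 char='r'
After 8 (k): row=0 col=0 char='r'
After 9 (G): row=2 col=0 char='s'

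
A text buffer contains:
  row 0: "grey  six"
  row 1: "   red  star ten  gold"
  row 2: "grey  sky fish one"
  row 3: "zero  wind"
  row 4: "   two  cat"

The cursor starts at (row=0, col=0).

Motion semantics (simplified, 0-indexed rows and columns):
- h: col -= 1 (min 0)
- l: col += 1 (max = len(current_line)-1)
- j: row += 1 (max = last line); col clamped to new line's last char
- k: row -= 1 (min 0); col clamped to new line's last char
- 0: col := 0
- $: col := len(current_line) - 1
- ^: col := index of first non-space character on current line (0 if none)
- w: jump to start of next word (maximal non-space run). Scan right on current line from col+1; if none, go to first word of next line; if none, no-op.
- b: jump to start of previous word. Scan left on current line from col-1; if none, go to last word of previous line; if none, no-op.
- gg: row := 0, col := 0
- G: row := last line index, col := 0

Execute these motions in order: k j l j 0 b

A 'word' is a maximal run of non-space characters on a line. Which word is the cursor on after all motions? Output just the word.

Answer: gold

Derivation:
After 1 (k): row=0 col=0 char='g'
After 2 (j): row=1 col=0 char='_'
After 3 (l): row=1 col=1 char='_'
After 4 (j): row=2 col=1 char='r'
After 5 (0): row=2 col=0 char='g'
After 6 (b): row=1 col=18 char='g'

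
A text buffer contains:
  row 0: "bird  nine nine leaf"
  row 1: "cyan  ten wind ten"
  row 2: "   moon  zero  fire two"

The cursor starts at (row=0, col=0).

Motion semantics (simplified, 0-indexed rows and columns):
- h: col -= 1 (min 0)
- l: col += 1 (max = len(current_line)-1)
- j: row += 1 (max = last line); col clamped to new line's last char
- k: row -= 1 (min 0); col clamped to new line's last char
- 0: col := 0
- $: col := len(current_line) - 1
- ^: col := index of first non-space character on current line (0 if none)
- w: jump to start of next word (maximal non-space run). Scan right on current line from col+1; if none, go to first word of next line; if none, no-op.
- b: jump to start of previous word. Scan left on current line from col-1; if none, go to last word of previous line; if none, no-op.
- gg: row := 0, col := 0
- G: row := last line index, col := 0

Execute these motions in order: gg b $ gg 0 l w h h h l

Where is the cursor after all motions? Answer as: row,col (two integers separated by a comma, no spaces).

Answer: 0,4

Derivation:
After 1 (gg): row=0 col=0 char='b'
After 2 (b): row=0 col=0 char='b'
After 3 ($): row=0 col=19 char='f'
After 4 (gg): row=0 col=0 char='b'
After 5 (0): row=0 col=0 char='b'
After 6 (l): row=0 col=1 char='i'
After 7 (w): row=0 col=6 char='n'
After 8 (h): row=0 col=5 char='_'
After 9 (h): row=0 col=4 char='_'
After 10 (h): row=0 col=3 char='d'
After 11 (l): row=0 col=4 char='_'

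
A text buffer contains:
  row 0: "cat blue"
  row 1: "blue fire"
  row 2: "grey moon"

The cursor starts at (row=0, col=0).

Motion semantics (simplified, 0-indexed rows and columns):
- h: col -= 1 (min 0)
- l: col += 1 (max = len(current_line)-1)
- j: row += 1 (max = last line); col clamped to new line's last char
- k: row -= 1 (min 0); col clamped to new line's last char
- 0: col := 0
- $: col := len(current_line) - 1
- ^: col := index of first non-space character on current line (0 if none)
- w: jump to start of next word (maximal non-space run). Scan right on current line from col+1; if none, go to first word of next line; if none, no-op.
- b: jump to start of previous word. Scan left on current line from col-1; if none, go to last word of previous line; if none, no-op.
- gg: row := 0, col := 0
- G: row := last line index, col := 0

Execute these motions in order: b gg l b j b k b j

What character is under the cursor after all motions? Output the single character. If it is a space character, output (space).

Answer: b

Derivation:
After 1 (b): row=0 col=0 char='c'
After 2 (gg): row=0 col=0 char='c'
After 3 (l): row=0 col=1 char='a'
After 4 (b): row=0 col=0 char='c'
After 5 (j): row=1 col=0 char='b'
After 6 (b): row=0 col=4 char='b'
After 7 (k): row=0 col=4 char='b'
After 8 (b): row=0 col=0 char='c'
After 9 (j): row=1 col=0 char='b'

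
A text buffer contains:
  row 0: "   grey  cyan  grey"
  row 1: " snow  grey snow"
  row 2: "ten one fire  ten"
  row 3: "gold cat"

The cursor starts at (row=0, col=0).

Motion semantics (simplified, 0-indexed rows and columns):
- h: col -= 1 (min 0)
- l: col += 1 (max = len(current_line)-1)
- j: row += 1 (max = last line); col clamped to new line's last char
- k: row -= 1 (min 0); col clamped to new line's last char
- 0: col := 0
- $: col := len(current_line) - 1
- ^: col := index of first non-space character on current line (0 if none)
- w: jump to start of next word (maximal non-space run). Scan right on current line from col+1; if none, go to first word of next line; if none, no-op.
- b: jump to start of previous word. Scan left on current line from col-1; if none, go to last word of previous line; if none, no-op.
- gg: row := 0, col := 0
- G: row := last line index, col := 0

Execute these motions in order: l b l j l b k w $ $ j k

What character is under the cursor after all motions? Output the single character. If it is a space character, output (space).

Answer: g

Derivation:
After 1 (l): row=0 col=1 char='_'
After 2 (b): row=0 col=1 char='_'
After 3 (l): row=0 col=2 char='_'
After 4 (j): row=1 col=2 char='n'
After 5 (l): row=1 col=3 char='o'
After 6 (b): row=1 col=1 char='s'
After 7 (k): row=0 col=1 char='_'
After 8 (w): row=0 col=3 char='g'
After 9 ($): row=0 col=18 char='y'
After 10 ($): row=0 col=18 char='y'
After 11 (j): row=1 col=15 char='w'
After 12 (k): row=0 col=15 char='g'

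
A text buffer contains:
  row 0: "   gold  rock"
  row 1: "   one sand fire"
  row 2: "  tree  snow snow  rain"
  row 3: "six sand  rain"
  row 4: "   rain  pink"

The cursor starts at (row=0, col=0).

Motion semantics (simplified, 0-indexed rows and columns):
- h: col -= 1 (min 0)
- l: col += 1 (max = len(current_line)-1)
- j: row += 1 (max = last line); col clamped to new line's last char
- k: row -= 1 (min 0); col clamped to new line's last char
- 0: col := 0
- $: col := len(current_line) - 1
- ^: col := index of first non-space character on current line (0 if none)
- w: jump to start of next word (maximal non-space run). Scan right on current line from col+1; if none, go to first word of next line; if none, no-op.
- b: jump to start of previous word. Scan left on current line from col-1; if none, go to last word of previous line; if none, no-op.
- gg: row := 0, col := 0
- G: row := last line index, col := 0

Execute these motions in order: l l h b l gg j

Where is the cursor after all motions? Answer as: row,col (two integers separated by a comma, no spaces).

Answer: 1,0

Derivation:
After 1 (l): row=0 col=1 char='_'
After 2 (l): row=0 col=2 char='_'
After 3 (h): row=0 col=1 char='_'
After 4 (b): row=0 col=1 char='_'
After 5 (l): row=0 col=2 char='_'
After 6 (gg): row=0 col=0 char='_'
After 7 (j): row=1 col=0 char='_'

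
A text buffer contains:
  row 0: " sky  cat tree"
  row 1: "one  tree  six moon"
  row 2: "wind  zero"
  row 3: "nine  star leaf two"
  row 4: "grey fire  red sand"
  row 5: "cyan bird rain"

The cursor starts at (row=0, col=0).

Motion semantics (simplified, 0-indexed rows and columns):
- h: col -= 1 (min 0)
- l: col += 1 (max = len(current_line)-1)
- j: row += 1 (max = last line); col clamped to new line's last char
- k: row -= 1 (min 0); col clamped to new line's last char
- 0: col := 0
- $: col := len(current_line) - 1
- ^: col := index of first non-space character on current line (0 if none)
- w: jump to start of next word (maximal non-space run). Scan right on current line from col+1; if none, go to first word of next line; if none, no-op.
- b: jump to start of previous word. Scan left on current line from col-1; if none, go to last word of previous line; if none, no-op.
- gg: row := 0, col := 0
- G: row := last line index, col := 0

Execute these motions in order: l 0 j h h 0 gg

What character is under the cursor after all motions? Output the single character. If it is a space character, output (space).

After 1 (l): row=0 col=1 char='s'
After 2 (0): row=0 col=0 char='_'
After 3 (j): row=1 col=0 char='o'
After 4 (h): row=1 col=0 char='o'
After 5 (h): row=1 col=0 char='o'
After 6 (0): row=1 col=0 char='o'
After 7 (gg): row=0 col=0 char='_'

Answer: (space)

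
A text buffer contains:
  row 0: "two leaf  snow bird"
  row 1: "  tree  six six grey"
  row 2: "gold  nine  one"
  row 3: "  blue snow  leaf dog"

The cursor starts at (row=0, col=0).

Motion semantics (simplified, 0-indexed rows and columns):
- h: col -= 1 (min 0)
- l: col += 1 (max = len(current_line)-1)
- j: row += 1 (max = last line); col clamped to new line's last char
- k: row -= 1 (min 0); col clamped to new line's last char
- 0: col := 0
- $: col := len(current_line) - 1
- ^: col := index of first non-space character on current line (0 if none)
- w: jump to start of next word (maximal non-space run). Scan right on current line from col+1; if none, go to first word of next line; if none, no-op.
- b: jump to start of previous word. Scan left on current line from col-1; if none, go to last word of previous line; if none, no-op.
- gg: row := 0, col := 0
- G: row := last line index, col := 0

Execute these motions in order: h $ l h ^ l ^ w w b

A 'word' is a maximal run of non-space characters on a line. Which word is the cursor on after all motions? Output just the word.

Answer: leaf

Derivation:
After 1 (h): row=0 col=0 char='t'
After 2 ($): row=0 col=18 char='d'
After 3 (l): row=0 col=18 char='d'
After 4 (h): row=0 col=17 char='r'
After 5 (^): row=0 col=0 char='t'
After 6 (l): row=0 col=1 char='w'
After 7 (^): row=0 col=0 char='t'
After 8 (w): row=0 col=4 char='l'
After 9 (w): row=0 col=10 char='s'
After 10 (b): row=0 col=4 char='l'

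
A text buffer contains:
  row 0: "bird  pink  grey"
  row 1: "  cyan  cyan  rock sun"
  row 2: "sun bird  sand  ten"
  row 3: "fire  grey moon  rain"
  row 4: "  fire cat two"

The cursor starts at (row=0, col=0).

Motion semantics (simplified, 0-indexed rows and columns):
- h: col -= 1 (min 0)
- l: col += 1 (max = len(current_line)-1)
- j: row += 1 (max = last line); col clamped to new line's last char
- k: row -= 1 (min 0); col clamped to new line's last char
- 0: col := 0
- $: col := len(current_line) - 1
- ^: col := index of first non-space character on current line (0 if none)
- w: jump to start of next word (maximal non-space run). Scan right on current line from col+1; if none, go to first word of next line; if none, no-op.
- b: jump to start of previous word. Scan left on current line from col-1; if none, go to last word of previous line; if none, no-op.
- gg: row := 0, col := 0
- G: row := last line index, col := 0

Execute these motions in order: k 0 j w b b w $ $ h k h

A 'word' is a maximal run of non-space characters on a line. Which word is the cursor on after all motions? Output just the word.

Answer: grey

Derivation:
After 1 (k): row=0 col=0 char='b'
After 2 (0): row=0 col=0 char='b'
After 3 (j): row=1 col=0 char='_'
After 4 (w): row=1 col=2 char='c'
After 5 (b): row=0 col=12 char='g'
After 6 (b): row=0 col=6 char='p'
After 7 (w): row=0 col=12 char='g'
After 8 ($): row=0 col=15 char='y'
After 9 ($): row=0 col=15 char='y'
After 10 (h): row=0 col=14 char='e'
After 11 (k): row=0 col=14 char='e'
After 12 (h): row=0 col=13 char='r'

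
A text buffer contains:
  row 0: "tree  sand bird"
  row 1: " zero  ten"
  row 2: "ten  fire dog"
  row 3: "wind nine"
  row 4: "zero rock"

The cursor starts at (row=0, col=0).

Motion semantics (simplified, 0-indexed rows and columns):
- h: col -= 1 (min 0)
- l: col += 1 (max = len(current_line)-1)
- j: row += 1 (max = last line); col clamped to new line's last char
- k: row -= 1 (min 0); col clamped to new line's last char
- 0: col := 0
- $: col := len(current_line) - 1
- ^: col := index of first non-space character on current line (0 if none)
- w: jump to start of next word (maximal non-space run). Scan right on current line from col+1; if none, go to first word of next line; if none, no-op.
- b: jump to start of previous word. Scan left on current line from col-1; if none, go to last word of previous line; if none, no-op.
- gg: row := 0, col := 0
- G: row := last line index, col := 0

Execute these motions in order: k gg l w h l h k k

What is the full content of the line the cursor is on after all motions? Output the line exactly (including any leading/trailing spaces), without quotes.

After 1 (k): row=0 col=0 char='t'
After 2 (gg): row=0 col=0 char='t'
After 3 (l): row=0 col=1 char='r'
After 4 (w): row=0 col=6 char='s'
After 5 (h): row=0 col=5 char='_'
After 6 (l): row=0 col=6 char='s'
After 7 (h): row=0 col=5 char='_'
After 8 (k): row=0 col=5 char='_'
After 9 (k): row=0 col=5 char='_'

Answer: tree  sand bird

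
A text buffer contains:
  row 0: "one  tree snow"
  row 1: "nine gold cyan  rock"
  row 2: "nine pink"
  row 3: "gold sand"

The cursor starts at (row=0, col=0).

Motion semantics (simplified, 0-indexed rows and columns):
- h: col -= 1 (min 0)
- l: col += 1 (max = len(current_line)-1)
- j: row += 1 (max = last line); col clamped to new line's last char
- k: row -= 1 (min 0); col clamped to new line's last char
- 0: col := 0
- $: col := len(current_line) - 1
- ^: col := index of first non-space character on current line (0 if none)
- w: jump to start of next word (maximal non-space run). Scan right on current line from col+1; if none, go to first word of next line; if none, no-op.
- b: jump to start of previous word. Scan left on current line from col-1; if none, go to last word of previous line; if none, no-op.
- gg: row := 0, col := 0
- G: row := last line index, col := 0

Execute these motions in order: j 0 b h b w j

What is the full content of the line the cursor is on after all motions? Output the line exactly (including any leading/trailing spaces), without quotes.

Answer: nine gold cyan  rock

Derivation:
After 1 (j): row=1 col=0 char='n'
After 2 (0): row=1 col=0 char='n'
After 3 (b): row=0 col=10 char='s'
After 4 (h): row=0 col=9 char='_'
After 5 (b): row=0 col=5 char='t'
After 6 (w): row=0 col=10 char='s'
After 7 (j): row=1 col=10 char='c'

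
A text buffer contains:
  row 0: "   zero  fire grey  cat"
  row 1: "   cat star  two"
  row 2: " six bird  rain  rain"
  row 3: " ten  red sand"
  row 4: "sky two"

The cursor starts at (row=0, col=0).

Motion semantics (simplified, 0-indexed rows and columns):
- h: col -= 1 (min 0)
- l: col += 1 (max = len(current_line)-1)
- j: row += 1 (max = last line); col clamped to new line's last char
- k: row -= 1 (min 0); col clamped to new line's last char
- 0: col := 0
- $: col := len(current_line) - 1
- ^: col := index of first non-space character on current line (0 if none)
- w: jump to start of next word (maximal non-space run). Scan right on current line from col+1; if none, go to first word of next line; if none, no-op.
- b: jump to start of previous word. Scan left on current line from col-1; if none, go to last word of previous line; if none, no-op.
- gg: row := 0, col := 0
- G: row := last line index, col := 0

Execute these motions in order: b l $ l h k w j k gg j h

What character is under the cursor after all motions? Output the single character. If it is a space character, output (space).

Answer: (space)

Derivation:
After 1 (b): row=0 col=0 char='_'
After 2 (l): row=0 col=1 char='_'
After 3 ($): row=0 col=22 char='t'
After 4 (l): row=0 col=22 char='t'
After 5 (h): row=0 col=21 char='a'
After 6 (k): row=0 col=21 char='a'
After 7 (w): row=1 col=3 char='c'
After 8 (j): row=2 col=3 char='x'
After 9 (k): row=1 col=3 char='c'
After 10 (gg): row=0 col=0 char='_'
After 11 (j): row=1 col=0 char='_'
After 12 (h): row=1 col=0 char='_'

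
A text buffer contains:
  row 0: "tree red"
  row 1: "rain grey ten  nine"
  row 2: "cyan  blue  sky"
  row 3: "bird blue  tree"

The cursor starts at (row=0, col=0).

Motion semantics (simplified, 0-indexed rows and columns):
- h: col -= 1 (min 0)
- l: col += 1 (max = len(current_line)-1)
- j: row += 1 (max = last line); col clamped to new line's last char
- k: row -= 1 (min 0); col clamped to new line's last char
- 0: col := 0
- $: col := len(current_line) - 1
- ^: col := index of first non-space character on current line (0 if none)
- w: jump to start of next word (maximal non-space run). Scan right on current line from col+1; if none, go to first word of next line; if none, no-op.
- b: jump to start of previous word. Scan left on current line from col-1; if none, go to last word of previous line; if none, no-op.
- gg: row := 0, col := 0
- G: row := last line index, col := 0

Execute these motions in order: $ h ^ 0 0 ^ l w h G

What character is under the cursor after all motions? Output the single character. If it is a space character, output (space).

After 1 ($): row=0 col=7 char='d'
After 2 (h): row=0 col=6 char='e'
After 3 (^): row=0 col=0 char='t'
After 4 (0): row=0 col=0 char='t'
After 5 (0): row=0 col=0 char='t'
After 6 (^): row=0 col=0 char='t'
After 7 (l): row=0 col=1 char='r'
After 8 (w): row=0 col=5 char='r'
After 9 (h): row=0 col=4 char='_'
After 10 (G): row=3 col=0 char='b'

Answer: b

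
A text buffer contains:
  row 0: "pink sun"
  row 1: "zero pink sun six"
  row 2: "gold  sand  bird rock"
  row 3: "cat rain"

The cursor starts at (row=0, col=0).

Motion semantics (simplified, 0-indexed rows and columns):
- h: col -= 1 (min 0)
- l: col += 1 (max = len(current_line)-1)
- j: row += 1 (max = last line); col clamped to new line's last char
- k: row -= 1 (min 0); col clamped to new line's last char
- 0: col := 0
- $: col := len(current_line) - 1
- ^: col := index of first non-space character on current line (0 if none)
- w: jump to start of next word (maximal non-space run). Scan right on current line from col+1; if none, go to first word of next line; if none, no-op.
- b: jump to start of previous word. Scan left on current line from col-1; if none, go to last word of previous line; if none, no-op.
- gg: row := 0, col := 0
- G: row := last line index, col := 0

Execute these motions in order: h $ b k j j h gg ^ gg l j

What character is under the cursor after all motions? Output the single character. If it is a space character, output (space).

After 1 (h): row=0 col=0 char='p'
After 2 ($): row=0 col=7 char='n'
After 3 (b): row=0 col=5 char='s'
After 4 (k): row=0 col=5 char='s'
After 5 (j): row=1 col=5 char='p'
After 6 (j): row=2 col=5 char='_'
After 7 (h): row=2 col=4 char='_'
After 8 (gg): row=0 col=0 char='p'
After 9 (^): row=0 col=0 char='p'
After 10 (gg): row=0 col=0 char='p'
After 11 (l): row=0 col=1 char='i'
After 12 (j): row=1 col=1 char='e'

Answer: e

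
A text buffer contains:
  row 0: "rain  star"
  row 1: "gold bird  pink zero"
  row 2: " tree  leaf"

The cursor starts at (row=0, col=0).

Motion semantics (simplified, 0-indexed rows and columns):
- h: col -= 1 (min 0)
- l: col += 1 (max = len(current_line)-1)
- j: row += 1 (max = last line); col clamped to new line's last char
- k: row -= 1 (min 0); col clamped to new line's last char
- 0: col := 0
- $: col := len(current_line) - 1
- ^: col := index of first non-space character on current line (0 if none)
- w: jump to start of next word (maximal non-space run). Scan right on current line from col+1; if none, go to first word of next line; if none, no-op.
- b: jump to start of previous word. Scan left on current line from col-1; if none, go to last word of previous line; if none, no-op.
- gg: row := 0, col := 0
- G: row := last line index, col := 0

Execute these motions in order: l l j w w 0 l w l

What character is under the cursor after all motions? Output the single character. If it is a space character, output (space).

Answer: i

Derivation:
After 1 (l): row=0 col=1 char='a'
After 2 (l): row=0 col=2 char='i'
After 3 (j): row=1 col=2 char='l'
After 4 (w): row=1 col=5 char='b'
After 5 (w): row=1 col=11 char='p'
After 6 (0): row=1 col=0 char='g'
After 7 (l): row=1 col=1 char='o'
After 8 (w): row=1 col=5 char='b'
After 9 (l): row=1 col=6 char='i'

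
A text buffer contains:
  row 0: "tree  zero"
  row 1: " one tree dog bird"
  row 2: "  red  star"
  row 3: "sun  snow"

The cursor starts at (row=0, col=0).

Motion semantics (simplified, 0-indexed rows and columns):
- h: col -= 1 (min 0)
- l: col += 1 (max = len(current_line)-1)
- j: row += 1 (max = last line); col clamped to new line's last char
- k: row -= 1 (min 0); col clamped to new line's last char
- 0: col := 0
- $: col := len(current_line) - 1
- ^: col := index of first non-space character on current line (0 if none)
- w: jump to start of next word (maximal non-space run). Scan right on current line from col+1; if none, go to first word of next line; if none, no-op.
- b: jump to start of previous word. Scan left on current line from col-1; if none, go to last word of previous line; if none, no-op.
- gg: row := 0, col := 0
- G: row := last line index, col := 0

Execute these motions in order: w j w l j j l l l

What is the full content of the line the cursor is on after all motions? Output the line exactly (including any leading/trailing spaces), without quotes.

After 1 (w): row=0 col=6 char='z'
After 2 (j): row=1 col=6 char='r'
After 3 (w): row=1 col=10 char='d'
After 4 (l): row=1 col=11 char='o'
After 5 (j): row=2 col=10 char='r'
After 6 (j): row=3 col=8 char='w'
After 7 (l): row=3 col=8 char='w'
After 8 (l): row=3 col=8 char='w'
After 9 (l): row=3 col=8 char='w'

Answer: sun  snow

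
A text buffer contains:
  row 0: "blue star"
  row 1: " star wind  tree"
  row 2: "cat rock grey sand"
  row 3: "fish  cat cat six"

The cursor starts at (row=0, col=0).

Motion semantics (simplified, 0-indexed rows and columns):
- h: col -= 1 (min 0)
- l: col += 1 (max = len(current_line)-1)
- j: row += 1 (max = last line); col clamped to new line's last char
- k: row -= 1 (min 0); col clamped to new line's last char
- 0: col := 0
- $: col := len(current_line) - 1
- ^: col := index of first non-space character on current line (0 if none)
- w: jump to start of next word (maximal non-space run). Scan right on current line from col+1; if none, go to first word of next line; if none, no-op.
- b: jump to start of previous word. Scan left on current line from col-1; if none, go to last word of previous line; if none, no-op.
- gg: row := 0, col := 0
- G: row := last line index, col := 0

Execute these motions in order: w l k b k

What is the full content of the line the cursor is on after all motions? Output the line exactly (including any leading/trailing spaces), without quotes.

Answer: blue star

Derivation:
After 1 (w): row=0 col=5 char='s'
After 2 (l): row=0 col=6 char='t'
After 3 (k): row=0 col=6 char='t'
After 4 (b): row=0 col=5 char='s'
After 5 (k): row=0 col=5 char='s'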